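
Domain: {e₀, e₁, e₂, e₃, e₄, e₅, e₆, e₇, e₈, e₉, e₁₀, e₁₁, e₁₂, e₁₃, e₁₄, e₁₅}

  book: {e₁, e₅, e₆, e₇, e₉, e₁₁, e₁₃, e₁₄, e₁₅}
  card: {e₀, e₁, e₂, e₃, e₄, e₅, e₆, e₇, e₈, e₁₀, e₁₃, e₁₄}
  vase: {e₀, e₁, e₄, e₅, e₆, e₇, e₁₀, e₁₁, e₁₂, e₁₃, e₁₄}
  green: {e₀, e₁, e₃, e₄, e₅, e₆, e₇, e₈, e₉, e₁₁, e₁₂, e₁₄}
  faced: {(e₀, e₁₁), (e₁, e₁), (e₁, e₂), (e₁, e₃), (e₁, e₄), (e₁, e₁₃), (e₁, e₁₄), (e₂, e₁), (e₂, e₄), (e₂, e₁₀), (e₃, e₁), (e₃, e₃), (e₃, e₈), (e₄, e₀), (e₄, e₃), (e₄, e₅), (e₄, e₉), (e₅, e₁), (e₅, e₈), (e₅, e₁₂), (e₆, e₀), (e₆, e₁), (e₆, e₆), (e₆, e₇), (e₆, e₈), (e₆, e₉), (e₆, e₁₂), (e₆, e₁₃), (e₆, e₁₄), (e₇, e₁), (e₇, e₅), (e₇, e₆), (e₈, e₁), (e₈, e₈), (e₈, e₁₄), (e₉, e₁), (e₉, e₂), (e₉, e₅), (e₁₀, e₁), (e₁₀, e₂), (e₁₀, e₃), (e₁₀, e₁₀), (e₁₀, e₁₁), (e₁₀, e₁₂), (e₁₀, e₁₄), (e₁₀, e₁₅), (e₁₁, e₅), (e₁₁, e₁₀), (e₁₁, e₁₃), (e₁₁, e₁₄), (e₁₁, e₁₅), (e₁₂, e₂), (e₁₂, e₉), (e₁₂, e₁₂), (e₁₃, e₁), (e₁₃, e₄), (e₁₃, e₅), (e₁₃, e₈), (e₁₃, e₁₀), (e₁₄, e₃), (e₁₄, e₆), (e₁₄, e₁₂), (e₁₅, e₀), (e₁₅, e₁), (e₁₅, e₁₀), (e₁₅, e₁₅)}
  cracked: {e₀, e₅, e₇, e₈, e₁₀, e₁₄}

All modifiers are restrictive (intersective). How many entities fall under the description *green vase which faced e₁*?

⟦which faced e₁⟧ = {x : ⟨x, e₁⟩ ∈ ⟦faced⟧} = {e₁, e₂, e₃, e₅, e₆, e₇, e₈, e₉, e₁₀, e₁₃, e₁₅}
⟦vase⟧ = {e₀, e₁, e₄, e₅, e₆, e₇, e₁₀, e₁₁, e₁₂, e₁₃, e₁₄}
… ∩ ⟦which faced e₁⟧ = {e₀, e₁, e₄, e₅, e₆, e₇, e₁₀, e₁₁, e₁₂, e₁₃, e₁₄} ∩ {e₁, e₂, e₃, e₅, e₆, e₇, e₈, e₉, e₁₀, e₁₃, e₁₅} = {e₁, e₅, e₆, e₇, e₁₀, e₁₃}
… ∩ ⟦green⟧ = {e₁, e₅, e₆, e₇, e₁₀, e₁₃} ∩ {e₀, e₁, e₃, e₄, e₅, e₆, e₇, e₈, e₉, e₁₁, e₁₂, e₁₄} = {e₁, e₅, e₆, e₇}
⟦green vase which faced e₁⟧ = {e₁, e₅, e₆, e₇}, so the cardinality is 4.

4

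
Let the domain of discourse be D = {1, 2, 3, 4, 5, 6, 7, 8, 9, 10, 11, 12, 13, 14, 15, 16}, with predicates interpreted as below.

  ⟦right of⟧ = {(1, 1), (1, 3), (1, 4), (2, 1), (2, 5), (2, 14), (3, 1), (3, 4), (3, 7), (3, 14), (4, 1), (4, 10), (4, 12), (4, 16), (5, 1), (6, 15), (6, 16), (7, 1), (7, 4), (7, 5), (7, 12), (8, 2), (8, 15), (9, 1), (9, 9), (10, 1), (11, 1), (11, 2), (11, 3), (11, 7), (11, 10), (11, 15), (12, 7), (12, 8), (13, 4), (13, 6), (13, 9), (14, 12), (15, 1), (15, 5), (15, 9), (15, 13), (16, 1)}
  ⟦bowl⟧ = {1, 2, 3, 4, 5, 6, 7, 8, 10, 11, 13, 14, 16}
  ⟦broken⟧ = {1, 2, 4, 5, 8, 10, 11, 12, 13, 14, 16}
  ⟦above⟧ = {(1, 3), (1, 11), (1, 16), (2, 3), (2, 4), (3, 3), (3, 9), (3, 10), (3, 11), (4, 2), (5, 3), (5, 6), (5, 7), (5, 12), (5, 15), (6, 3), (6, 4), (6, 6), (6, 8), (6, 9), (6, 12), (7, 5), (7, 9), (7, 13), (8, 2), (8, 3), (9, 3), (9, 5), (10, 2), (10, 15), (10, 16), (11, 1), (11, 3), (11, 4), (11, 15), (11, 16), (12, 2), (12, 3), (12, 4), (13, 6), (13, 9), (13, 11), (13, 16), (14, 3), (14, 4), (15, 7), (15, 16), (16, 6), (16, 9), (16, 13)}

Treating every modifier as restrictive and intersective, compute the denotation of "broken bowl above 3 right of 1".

⟦above 3⟧ = {x : ⟨x, 3⟩ ∈ ⟦above⟧} = {1, 2, 3, 5, 6, 8, 9, 11, 12, 14}
⟦right of 1⟧ = {x : ⟨x, 1⟩ ∈ ⟦right of⟧} = {1, 2, 3, 4, 5, 7, 9, 10, 11, 15, 16}
⟦bowl⟧ = {1, 2, 3, 4, 5, 6, 7, 8, 10, 11, 13, 14, 16}
… ∩ ⟦above 3⟧ = {1, 2, 3, 4, 5, 6, 7, 8, 10, 11, 13, 14, 16} ∩ {1, 2, 3, 5, 6, 8, 9, 11, 12, 14} = {1, 2, 3, 5, 6, 8, 11, 14}
… ∩ ⟦right of 1⟧ = {1, 2, 3, 5, 6, 8, 11, 14} ∩ {1, 2, 3, 4, 5, 7, 9, 10, 11, 15, 16} = {1, 2, 3, 5, 11}
… ∩ ⟦broken⟧ = {1, 2, 3, 5, 11} ∩ {1, 2, 4, 5, 8, 10, 11, 12, 13, 14, 16} = {1, 2, 5, 11}
So ⟦broken bowl above 3 right of 1⟧ = {1, 2, 5, 11}.

{1, 2, 5, 11}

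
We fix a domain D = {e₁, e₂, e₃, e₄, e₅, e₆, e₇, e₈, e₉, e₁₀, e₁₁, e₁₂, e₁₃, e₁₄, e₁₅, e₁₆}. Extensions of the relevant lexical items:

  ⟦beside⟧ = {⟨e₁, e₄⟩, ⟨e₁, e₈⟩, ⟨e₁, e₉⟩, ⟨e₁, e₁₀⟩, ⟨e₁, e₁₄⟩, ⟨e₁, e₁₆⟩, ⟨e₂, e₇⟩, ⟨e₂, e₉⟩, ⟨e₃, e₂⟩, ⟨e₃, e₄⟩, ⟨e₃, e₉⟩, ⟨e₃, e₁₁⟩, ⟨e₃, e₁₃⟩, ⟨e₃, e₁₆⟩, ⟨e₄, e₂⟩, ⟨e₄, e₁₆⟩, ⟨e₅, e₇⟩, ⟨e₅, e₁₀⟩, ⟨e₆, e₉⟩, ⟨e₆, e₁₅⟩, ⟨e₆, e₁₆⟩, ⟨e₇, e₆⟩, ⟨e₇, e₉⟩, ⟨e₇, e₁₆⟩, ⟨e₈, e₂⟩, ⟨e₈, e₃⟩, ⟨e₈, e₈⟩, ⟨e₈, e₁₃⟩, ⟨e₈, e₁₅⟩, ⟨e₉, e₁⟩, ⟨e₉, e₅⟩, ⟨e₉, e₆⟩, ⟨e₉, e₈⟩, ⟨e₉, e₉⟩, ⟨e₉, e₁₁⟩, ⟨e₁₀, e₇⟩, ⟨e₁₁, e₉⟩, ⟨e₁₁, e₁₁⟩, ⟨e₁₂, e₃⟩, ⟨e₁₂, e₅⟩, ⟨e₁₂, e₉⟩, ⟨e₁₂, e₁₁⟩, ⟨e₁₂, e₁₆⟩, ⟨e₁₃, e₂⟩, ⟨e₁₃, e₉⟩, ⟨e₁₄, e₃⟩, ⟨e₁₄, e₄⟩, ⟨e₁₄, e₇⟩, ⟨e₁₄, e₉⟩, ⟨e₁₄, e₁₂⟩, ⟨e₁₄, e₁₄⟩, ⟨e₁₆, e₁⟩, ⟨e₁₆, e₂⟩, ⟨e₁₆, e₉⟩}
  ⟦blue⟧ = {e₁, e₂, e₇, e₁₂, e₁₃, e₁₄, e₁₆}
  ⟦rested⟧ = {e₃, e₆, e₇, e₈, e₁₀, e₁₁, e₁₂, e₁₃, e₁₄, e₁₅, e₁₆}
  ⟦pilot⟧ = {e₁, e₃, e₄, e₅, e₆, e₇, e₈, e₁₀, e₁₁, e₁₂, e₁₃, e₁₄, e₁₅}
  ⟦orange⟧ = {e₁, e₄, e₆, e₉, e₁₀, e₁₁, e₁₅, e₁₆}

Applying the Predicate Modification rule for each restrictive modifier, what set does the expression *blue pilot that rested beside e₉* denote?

{e₇, e₁₂, e₁₃, e₁₄}

⟦that rested⟧ = ⟦rested⟧ = {e₃, e₆, e₇, e₈, e₁₀, e₁₁, e₁₂, e₁₃, e₁₄, e₁₅, e₁₆}
⟦beside e₉⟧ = {x : ⟨x, e₉⟩ ∈ ⟦beside⟧} = {e₁, e₂, e₃, e₆, e₇, e₉, e₁₁, e₁₂, e₁₃, e₁₄, e₁₆}
⟦pilot⟧ = {e₁, e₃, e₄, e₅, e₆, e₇, e₈, e₁₀, e₁₁, e₁₂, e₁₃, e₁₄, e₁₅}
… ∩ ⟦that rested⟧ = {e₁, e₃, e₄, e₅, e₆, e₇, e₈, e₁₀, e₁₁, e₁₂, e₁₃, e₁₄, e₁₅} ∩ {e₃, e₆, e₇, e₈, e₁₀, e₁₁, e₁₂, e₁₃, e₁₄, e₁₅, e₁₆} = {e₃, e₆, e₇, e₈, e₁₀, e₁₁, e₁₂, e₁₃, e₁₄, e₁₅}
… ∩ ⟦beside e₉⟧ = {e₃, e₆, e₇, e₈, e₁₀, e₁₁, e₁₂, e₁₃, e₁₄, e₁₅} ∩ {e₁, e₂, e₃, e₆, e₇, e₉, e₁₁, e₁₂, e₁₃, e₁₄, e₁₆} = {e₃, e₆, e₇, e₁₁, e₁₂, e₁₃, e₁₄}
… ∩ ⟦blue⟧ = {e₃, e₆, e₇, e₁₁, e₁₂, e₁₃, e₁₄} ∩ {e₁, e₂, e₇, e₁₂, e₁₃, e₁₄, e₁₆} = {e₇, e₁₂, e₁₃, e₁₄}
So ⟦blue pilot that rested beside e₉⟧ = {e₇, e₁₂, e₁₃, e₁₄}.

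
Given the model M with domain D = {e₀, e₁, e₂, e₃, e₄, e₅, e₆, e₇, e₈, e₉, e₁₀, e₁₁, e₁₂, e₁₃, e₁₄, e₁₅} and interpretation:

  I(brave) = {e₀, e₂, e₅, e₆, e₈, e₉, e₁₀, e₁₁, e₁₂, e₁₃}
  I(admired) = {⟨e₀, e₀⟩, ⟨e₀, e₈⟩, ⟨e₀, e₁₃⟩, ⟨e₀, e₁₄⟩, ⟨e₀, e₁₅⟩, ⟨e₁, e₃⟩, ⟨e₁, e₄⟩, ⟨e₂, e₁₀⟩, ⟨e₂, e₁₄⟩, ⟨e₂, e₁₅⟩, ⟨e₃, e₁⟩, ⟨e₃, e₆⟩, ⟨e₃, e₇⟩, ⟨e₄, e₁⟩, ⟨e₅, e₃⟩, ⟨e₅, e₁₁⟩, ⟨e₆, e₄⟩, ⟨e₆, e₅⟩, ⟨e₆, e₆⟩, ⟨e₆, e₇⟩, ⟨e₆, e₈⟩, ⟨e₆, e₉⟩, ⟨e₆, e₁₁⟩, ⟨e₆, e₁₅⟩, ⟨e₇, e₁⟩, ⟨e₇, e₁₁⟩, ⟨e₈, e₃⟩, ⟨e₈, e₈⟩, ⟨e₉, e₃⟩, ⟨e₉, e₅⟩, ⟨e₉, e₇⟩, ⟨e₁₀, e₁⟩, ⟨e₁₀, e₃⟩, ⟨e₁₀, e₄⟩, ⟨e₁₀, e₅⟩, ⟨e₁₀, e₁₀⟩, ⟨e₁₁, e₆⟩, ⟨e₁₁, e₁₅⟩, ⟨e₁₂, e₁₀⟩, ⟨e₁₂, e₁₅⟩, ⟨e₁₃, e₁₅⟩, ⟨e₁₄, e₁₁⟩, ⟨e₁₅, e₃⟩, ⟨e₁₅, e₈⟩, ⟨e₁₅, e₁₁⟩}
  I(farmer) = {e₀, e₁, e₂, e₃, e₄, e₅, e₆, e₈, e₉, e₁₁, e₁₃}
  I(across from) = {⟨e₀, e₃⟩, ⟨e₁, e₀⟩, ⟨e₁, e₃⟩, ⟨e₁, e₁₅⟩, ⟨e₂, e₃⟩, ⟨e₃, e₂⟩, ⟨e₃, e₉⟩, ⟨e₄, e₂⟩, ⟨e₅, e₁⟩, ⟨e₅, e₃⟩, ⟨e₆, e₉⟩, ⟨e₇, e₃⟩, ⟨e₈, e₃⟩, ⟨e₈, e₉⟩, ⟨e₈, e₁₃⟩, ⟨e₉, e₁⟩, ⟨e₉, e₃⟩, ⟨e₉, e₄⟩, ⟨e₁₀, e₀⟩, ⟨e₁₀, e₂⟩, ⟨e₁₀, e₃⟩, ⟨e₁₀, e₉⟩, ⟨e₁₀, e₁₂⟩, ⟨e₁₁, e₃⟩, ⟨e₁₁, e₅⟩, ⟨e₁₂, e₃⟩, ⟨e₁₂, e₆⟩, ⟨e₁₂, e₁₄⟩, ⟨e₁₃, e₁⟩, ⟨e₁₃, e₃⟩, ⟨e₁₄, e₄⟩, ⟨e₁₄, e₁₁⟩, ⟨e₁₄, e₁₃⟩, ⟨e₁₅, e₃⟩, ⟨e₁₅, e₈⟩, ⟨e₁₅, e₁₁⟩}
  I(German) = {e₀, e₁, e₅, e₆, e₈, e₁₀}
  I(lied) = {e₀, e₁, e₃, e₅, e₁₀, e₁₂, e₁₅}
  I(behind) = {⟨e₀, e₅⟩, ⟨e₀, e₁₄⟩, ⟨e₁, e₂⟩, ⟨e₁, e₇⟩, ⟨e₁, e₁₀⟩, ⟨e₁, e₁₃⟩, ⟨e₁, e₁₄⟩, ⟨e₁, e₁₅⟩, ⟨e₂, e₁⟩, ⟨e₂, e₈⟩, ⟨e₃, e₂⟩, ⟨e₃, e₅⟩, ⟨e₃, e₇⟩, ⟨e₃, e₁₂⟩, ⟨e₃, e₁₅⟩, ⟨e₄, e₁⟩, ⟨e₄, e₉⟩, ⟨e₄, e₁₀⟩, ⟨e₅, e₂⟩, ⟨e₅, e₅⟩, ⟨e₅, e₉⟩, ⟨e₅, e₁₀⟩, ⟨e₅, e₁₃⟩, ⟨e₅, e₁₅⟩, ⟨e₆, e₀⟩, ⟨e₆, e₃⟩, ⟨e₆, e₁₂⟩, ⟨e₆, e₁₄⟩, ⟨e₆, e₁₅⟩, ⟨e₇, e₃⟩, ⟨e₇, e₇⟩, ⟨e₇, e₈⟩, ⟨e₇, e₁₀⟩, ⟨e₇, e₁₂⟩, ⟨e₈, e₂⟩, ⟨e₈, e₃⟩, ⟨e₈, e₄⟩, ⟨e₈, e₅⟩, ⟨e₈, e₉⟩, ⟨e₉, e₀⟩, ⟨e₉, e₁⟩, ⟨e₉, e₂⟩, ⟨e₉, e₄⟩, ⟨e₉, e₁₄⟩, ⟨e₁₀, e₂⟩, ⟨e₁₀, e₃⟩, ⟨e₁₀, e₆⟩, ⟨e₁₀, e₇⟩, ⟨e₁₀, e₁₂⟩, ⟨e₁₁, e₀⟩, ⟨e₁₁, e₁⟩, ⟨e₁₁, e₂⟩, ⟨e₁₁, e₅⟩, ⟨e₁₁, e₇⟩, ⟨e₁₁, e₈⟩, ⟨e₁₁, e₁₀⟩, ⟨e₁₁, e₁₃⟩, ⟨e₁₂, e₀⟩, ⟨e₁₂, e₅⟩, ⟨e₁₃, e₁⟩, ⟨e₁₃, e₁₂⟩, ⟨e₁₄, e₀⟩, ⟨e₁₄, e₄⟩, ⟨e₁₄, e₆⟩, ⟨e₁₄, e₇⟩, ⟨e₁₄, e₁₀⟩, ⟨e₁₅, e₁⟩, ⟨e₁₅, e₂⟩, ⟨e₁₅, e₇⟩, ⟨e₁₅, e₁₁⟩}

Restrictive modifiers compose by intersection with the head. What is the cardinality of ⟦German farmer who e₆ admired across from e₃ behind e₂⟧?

2

⟦who e₆ admired⟧ = {x : ⟨e₆, x⟩ ∈ ⟦admired⟧} = {e₄, e₅, e₆, e₇, e₈, e₉, e₁₁, e₁₅}
⟦across from e₃⟧ = {x : ⟨x, e₃⟩ ∈ ⟦across from⟧} = {e₀, e₁, e₂, e₅, e₇, e₈, e₉, e₁₀, e₁₁, e₁₂, e₁₃, e₁₅}
⟦behind e₂⟧ = {x : ⟨x, e₂⟩ ∈ ⟦behind⟧} = {e₁, e₃, e₅, e₈, e₉, e₁₀, e₁₁, e₁₅}
⟦farmer⟧ = {e₀, e₁, e₂, e₃, e₄, e₅, e₆, e₈, e₉, e₁₁, e₁₃}
… ∩ ⟦who e₆ admired⟧ = {e₀, e₁, e₂, e₃, e₄, e₅, e₆, e₈, e₉, e₁₁, e₁₃} ∩ {e₄, e₅, e₆, e₇, e₈, e₉, e₁₁, e₁₅} = {e₄, e₅, e₆, e₈, e₉, e₁₁}
… ∩ ⟦across from e₃⟧ = {e₄, e₅, e₆, e₈, e₉, e₁₁} ∩ {e₀, e₁, e₂, e₅, e₇, e₈, e₉, e₁₀, e₁₁, e₁₂, e₁₃, e₁₅} = {e₅, e₈, e₉, e₁₁}
… ∩ ⟦behind e₂⟧ = {e₅, e₈, e₉, e₁₁} ∩ {e₁, e₃, e₅, e₈, e₉, e₁₀, e₁₁, e₁₅} = {e₅, e₈, e₉, e₁₁}
… ∩ ⟦German⟧ = {e₅, e₈, e₉, e₁₁} ∩ {e₀, e₁, e₅, e₆, e₈, e₁₀} = {e₅, e₈}
⟦German farmer who e₆ admired across from e₃ behind e₂⟧ = {e₅, e₈}, so the cardinality is 2.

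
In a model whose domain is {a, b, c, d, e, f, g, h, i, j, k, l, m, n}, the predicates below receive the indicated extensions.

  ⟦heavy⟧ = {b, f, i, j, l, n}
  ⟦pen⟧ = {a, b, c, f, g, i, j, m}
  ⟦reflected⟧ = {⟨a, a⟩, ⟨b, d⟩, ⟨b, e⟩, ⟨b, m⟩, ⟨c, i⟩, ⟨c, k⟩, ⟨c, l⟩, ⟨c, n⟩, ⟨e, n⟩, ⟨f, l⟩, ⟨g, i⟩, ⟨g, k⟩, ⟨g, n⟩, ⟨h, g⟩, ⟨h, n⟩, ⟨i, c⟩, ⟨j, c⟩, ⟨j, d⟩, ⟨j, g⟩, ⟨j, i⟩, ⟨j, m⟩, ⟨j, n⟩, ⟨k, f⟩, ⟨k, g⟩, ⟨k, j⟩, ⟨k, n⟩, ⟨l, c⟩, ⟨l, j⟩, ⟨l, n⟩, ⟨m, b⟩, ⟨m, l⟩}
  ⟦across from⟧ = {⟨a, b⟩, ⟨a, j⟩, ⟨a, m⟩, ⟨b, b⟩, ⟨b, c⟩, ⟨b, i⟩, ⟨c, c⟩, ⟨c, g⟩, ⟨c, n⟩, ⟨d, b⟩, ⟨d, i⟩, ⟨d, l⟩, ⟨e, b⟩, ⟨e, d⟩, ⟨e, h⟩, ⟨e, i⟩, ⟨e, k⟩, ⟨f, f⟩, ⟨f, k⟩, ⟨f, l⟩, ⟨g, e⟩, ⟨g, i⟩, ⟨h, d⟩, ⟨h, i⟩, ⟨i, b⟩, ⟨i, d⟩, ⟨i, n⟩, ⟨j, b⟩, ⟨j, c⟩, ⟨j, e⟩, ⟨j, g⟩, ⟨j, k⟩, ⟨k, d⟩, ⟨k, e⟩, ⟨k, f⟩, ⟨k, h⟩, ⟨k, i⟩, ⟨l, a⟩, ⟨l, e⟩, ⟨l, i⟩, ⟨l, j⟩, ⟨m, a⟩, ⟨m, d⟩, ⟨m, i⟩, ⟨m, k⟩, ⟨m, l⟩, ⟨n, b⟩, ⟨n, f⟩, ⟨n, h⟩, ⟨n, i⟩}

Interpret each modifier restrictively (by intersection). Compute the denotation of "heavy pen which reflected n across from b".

{j}

⟦which reflected n⟧ = {x : ⟨x, n⟩ ∈ ⟦reflected⟧} = {c, e, g, h, j, k, l}
⟦across from b⟧ = {x : ⟨x, b⟩ ∈ ⟦across from⟧} = {a, b, d, e, i, j, n}
⟦pen⟧ = {a, b, c, f, g, i, j, m}
… ∩ ⟦which reflected n⟧ = {a, b, c, f, g, i, j, m} ∩ {c, e, g, h, j, k, l} = {c, g, j}
… ∩ ⟦across from b⟧ = {c, g, j} ∩ {a, b, d, e, i, j, n} = {j}
… ∩ ⟦heavy⟧ = {j} ∩ {b, f, i, j, l, n} = {j}
So ⟦heavy pen which reflected n across from b⟧ = {j}.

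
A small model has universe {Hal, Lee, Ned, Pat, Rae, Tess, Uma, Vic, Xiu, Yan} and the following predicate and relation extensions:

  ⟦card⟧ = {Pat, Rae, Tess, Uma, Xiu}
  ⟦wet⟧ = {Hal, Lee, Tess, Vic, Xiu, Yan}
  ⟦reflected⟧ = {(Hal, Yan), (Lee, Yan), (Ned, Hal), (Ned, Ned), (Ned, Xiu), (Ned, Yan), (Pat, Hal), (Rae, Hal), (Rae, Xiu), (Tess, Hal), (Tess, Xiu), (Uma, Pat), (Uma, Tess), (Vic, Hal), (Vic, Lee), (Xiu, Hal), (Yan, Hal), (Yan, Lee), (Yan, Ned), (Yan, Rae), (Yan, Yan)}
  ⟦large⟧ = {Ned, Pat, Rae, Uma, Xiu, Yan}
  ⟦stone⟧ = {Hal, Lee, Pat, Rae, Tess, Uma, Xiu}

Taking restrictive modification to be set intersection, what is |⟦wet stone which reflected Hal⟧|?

2

⟦which reflected Hal⟧ = {x : ⟨x, Hal⟩ ∈ ⟦reflected⟧} = {Ned, Pat, Rae, Tess, Vic, Xiu, Yan}
⟦stone⟧ = {Hal, Lee, Pat, Rae, Tess, Uma, Xiu}
… ∩ ⟦which reflected Hal⟧ = {Hal, Lee, Pat, Rae, Tess, Uma, Xiu} ∩ {Ned, Pat, Rae, Tess, Vic, Xiu, Yan} = {Pat, Rae, Tess, Xiu}
… ∩ ⟦wet⟧ = {Pat, Rae, Tess, Xiu} ∩ {Hal, Lee, Tess, Vic, Xiu, Yan} = {Tess, Xiu}
⟦wet stone which reflected Hal⟧ = {Tess, Xiu}, so the cardinality is 2.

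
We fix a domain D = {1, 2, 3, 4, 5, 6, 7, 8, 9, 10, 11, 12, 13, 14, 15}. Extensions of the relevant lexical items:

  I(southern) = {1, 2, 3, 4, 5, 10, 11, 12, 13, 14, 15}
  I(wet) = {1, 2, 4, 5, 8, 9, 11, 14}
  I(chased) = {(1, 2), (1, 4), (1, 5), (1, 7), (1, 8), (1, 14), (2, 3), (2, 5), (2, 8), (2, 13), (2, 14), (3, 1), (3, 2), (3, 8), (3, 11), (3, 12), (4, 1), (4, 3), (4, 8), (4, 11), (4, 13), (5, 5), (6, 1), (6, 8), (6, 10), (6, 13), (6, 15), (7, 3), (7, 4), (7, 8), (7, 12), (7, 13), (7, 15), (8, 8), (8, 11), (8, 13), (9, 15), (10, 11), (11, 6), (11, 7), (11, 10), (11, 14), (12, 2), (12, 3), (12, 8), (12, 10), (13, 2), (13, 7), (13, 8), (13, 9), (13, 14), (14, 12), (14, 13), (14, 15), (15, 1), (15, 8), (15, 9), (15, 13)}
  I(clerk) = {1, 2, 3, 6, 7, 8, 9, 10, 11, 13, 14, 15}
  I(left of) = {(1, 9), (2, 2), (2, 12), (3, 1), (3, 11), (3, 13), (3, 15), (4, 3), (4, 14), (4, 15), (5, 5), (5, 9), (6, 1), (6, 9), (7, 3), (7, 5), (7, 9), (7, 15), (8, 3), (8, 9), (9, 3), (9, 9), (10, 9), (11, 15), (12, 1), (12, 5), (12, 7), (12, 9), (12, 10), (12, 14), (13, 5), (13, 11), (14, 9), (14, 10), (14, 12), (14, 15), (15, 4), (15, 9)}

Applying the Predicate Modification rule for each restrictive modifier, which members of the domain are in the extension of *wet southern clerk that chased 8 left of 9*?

{1}

⟦that chased 8⟧ = {x : ⟨x, 8⟩ ∈ ⟦chased⟧} = {1, 2, 3, 4, 6, 7, 8, 12, 13, 15}
⟦left of 9⟧ = {x : ⟨x, 9⟩ ∈ ⟦left of⟧} = {1, 5, 6, 7, 8, 9, 10, 12, 14, 15}
⟦clerk⟧ = {1, 2, 3, 6, 7, 8, 9, 10, 11, 13, 14, 15}
… ∩ ⟦that chased 8⟧ = {1, 2, 3, 6, 7, 8, 9, 10, 11, 13, 14, 15} ∩ {1, 2, 3, 4, 6, 7, 8, 12, 13, 15} = {1, 2, 3, 6, 7, 8, 13, 15}
… ∩ ⟦left of 9⟧ = {1, 2, 3, 6, 7, 8, 13, 15} ∩ {1, 5, 6, 7, 8, 9, 10, 12, 14, 15} = {1, 6, 7, 8, 15}
… ∩ ⟦wet⟧ = {1, 6, 7, 8, 15} ∩ {1, 2, 4, 5, 8, 9, 11, 14} = {1, 8}
… ∩ ⟦southern⟧ = {1, 8} ∩ {1, 2, 3, 4, 5, 10, 11, 12, 13, 14, 15} = {1}
So ⟦wet southern clerk that chased 8 left of 9⟧ = {1}.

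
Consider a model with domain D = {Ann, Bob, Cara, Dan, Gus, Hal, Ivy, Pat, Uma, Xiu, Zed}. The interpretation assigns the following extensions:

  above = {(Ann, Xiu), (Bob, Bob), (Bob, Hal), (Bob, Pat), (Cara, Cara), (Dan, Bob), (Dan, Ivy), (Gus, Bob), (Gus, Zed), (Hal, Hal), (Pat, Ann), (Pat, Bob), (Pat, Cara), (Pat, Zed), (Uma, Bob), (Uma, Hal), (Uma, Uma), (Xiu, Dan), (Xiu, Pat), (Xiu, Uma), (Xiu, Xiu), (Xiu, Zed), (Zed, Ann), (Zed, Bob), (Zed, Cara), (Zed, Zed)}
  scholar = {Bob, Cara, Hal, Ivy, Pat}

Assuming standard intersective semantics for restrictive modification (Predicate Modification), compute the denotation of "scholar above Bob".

⟦above Bob⟧ = {x : ⟨x, Bob⟩ ∈ ⟦above⟧} = {Bob, Dan, Gus, Pat, Uma, Zed}
⟦scholar⟧ = {Bob, Cara, Hal, Ivy, Pat}
… ∩ ⟦above Bob⟧ = {Bob, Cara, Hal, Ivy, Pat} ∩ {Bob, Dan, Gus, Pat, Uma, Zed} = {Bob, Pat}
So ⟦scholar above Bob⟧ = {Bob, Pat}.

{Bob, Pat}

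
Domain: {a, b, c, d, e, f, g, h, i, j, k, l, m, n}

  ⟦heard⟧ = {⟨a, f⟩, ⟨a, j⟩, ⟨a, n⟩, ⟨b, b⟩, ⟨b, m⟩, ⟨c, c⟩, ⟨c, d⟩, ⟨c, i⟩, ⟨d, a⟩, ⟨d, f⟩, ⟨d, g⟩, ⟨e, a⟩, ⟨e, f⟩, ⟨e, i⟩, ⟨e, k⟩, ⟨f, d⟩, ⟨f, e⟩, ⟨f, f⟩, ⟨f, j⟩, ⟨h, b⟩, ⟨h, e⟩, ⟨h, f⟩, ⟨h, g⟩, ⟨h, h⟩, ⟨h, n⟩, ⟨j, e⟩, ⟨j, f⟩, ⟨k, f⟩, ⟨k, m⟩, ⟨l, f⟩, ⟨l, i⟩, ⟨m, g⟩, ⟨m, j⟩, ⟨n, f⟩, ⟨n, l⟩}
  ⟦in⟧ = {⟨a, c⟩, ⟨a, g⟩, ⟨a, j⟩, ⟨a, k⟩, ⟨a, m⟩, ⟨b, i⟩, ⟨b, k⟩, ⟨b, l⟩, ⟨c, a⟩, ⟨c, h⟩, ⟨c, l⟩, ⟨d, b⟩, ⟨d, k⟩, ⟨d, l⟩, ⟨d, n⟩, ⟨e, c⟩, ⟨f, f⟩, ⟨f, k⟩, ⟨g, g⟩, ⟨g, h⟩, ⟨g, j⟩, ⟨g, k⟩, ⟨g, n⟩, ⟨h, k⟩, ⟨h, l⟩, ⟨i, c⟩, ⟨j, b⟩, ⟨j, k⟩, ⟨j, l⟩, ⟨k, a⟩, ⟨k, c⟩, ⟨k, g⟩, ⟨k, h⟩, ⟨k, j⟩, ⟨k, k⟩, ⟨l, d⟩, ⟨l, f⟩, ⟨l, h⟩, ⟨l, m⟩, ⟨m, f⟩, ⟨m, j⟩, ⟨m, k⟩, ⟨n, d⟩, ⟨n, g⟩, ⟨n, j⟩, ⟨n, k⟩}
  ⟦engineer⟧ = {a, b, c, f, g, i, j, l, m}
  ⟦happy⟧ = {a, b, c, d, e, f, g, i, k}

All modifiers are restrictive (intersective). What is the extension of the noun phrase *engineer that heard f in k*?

{a, f, j}

⟦that heard f⟧ = {x : ⟨x, f⟩ ∈ ⟦heard⟧} = {a, d, e, f, h, j, k, l, n}
⟦in k⟧ = {x : ⟨x, k⟩ ∈ ⟦in⟧} = {a, b, d, f, g, h, j, k, m, n}
⟦engineer⟧ = {a, b, c, f, g, i, j, l, m}
… ∩ ⟦that heard f⟧ = {a, b, c, f, g, i, j, l, m} ∩ {a, d, e, f, h, j, k, l, n} = {a, f, j, l}
… ∩ ⟦in k⟧ = {a, f, j, l} ∩ {a, b, d, f, g, h, j, k, m, n} = {a, f, j}
So ⟦engineer that heard f in k⟧ = {a, f, j}.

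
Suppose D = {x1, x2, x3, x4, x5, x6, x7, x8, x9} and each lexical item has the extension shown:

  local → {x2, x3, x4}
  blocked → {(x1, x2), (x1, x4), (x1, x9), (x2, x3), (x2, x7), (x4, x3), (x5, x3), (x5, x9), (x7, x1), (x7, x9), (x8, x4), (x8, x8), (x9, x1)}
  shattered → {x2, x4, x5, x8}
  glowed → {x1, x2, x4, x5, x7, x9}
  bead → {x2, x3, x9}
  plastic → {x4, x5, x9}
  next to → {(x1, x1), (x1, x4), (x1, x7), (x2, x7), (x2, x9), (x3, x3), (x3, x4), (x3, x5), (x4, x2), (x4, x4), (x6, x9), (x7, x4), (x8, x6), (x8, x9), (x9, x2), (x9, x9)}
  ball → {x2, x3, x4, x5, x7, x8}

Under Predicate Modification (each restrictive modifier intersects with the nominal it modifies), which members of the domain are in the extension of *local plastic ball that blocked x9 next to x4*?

∅

⟦that blocked x9⟧ = {x : ⟨x, x9⟩ ∈ ⟦blocked⟧} = {x1, x5, x7}
⟦next to x4⟧ = {x : ⟨x, x4⟩ ∈ ⟦next to⟧} = {x1, x3, x4, x7}
⟦ball⟧ = {x2, x3, x4, x5, x7, x8}
… ∩ ⟦that blocked x9⟧ = {x2, x3, x4, x5, x7, x8} ∩ {x1, x5, x7} = {x5, x7}
… ∩ ⟦next to x4⟧ = {x5, x7} ∩ {x1, x3, x4, x7} = {x7}
… ∩ ⟦local⟧ = {x7} ∩ {x2, x3, x4} = ∅
… ∩ ⟦plastic⟧ = ∅ ∩ {x4, x5, x9} = ∅
So ⟦local plastic ball that blocked x9 next to x4⟧ = ∅.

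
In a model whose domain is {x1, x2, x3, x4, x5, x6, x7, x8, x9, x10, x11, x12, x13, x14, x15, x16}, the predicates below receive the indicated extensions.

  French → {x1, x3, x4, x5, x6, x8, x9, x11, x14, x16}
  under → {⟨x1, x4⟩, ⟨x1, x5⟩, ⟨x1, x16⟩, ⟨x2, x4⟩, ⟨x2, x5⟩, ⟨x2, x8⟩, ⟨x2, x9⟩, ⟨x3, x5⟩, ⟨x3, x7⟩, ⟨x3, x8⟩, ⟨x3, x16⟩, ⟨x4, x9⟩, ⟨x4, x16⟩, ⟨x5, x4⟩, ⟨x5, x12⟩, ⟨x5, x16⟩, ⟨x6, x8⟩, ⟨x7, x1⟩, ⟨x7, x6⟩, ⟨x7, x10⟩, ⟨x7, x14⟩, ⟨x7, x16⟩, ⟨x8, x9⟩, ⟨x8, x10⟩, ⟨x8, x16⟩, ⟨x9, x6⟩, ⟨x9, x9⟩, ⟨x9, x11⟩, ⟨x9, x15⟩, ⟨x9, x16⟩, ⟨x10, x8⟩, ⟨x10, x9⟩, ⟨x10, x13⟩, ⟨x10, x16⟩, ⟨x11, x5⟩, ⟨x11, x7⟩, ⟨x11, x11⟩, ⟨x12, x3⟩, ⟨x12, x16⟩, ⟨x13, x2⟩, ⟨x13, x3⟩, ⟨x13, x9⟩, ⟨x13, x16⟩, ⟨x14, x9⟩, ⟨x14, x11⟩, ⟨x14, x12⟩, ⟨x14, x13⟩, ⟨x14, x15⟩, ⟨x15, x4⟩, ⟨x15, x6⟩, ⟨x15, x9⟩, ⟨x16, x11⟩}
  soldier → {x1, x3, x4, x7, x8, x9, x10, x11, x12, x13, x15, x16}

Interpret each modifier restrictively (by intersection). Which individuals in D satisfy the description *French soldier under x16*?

{x1, x3, x4, x8, x9}

⟦under x16⟧ = {x : ⟨x, x16⟩ ∈ ⟦under⟧} = {x1, x3, x4, x5, x7, x8, x9, x10, x12, x13}
⟦soldier⟧ = {x1, x3, x4, x7, x8, x9, x10, x11, x12, x13, x15, x16}
… ∩ ⟦under x16⟧ = {x1, x3, x4, x7, x8, x9, x10, x11, x12, x13, x15, x16} ∩ {x1, x3, x4, x5, x7, x8, x9, x10, x12, x13} = {x1, x3, x4, x7, x8, x9, x10, x12, x13}
… ∩ ⟦French⟧ = {x1, x3, x4, x7, x8, x9, x10, x12, x13} ∩ {x1, x3, x4, x5, x6, x8, x9, x11, x14, x16} = {x1, x3, x4, x8, x9}
So ⟦French soldier under x16⟧ = {x1, x3, x4, x8, x9}.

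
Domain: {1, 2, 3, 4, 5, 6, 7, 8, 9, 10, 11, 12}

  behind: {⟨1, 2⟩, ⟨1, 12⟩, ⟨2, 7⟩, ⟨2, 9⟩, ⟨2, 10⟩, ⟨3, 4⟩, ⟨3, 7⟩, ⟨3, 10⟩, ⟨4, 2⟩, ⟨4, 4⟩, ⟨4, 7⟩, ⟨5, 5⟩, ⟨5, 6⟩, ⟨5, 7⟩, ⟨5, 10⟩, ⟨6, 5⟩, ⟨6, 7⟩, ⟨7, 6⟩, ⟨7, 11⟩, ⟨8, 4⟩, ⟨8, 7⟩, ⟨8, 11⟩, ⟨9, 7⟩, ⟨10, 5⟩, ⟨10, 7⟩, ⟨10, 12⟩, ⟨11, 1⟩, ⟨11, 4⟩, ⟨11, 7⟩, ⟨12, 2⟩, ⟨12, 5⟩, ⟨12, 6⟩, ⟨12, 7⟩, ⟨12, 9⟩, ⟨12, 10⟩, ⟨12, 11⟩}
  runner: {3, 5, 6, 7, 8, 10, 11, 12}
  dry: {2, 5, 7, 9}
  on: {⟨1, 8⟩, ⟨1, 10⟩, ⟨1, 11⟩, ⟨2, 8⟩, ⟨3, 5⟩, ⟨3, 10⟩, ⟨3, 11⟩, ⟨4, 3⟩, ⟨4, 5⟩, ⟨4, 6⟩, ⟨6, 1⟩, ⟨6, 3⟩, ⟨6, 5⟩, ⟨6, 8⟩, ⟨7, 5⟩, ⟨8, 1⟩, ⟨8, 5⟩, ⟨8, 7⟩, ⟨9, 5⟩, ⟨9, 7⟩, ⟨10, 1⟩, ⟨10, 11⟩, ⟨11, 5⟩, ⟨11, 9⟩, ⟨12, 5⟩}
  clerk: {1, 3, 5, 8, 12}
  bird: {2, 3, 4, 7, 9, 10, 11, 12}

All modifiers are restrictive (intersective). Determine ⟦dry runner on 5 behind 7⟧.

⟦on 5⟧ = {x : ⟨x, 5⟩ ∈ ⟦on⟧} = {3, 4, 6, 7, 8, 9, 11, 12}
⟦behind 7⟧ = {x : ⟨x, 7⟩ ∈ ⟦behind⟧} = {2, 3, 4, 5, 6, 8, 9, 10, 11, 12}
⟦runner⟧ = {3, 5, 6, 7, 8, 10, 11, 12}
… ∩ ⟦on 5⟧ = {3, 5, 6, 7, 8, 10, 11, 12} ∩ {3, 4, 6, 7, 8, 9, 11, 12} = {3, 6, 7, 8, 11, 12}
… ∩ ⟦behind 7⟧ = {3, 6, 7, 8, 11, 12} ∩ {2, 3, 4, 5, 6, 8, 9, 10, 11, 12} = {3, 6, 8, 11, 12}
… ∩ ⟦dry⟧ = {3, 6, 8, 11, 12} ∩ {2, 5, 7, 9} = ∅
So ⟦dry runner on 5 behind 7⟧ = {}.

{}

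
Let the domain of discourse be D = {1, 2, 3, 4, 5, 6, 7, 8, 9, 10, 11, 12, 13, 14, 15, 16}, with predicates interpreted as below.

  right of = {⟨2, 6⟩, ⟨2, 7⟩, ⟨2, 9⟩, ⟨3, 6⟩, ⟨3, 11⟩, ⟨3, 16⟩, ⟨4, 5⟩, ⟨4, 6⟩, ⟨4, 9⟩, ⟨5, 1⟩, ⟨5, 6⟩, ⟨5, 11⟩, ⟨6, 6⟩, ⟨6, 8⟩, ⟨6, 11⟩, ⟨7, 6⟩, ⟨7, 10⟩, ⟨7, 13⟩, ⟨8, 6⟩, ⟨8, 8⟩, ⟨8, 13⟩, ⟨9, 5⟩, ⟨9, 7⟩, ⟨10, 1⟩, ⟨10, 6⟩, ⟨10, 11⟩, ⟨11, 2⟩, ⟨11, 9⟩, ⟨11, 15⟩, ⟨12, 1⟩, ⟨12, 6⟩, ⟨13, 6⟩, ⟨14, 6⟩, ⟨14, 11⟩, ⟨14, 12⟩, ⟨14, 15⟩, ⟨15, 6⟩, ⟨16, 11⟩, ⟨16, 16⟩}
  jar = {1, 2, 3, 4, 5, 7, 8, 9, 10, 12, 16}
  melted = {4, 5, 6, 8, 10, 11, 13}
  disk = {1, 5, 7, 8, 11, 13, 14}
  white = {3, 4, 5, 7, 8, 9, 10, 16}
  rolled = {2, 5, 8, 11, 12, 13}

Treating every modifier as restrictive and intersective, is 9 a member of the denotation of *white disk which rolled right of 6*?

⟦which rolled⟧ = ⟦rolled⟧ = {2, 5, 8, 11, 12, 13}
⟦right of 6⟧ = {x : ⟨x, 6⟩ ∈ ⟦right of⟧} = {2, 3, 4, 5, 6, 7, 8, 10, 12, 13, 14, 15}
⟦disk⟧ = {1, 5, 7, 8, 11, 13, 14}
… ∩ ⟦which rolled⟧ = {1, 5, 7, 8, 11, 13, 14} ∩ {2, 5, 8, 11, 12, 13} = {5, 8, 11, 13}
… ∩ ⟦right of 6⟧ = {5, 8, 11, 13} ∩ {2, 3, 4, 5, 6, 7, 8, 10, 12, 13, 14, 15} = {5, 8, 13}
… ∩ ⟦white⟧ = {5, 8, 13} ∩ {3, 4, 5, 7, 8, 9, 10, 16} = {5, 8}
⟦white disk which rolled right of 6⟧ = {5, 8}; 9 ∉ this set.

no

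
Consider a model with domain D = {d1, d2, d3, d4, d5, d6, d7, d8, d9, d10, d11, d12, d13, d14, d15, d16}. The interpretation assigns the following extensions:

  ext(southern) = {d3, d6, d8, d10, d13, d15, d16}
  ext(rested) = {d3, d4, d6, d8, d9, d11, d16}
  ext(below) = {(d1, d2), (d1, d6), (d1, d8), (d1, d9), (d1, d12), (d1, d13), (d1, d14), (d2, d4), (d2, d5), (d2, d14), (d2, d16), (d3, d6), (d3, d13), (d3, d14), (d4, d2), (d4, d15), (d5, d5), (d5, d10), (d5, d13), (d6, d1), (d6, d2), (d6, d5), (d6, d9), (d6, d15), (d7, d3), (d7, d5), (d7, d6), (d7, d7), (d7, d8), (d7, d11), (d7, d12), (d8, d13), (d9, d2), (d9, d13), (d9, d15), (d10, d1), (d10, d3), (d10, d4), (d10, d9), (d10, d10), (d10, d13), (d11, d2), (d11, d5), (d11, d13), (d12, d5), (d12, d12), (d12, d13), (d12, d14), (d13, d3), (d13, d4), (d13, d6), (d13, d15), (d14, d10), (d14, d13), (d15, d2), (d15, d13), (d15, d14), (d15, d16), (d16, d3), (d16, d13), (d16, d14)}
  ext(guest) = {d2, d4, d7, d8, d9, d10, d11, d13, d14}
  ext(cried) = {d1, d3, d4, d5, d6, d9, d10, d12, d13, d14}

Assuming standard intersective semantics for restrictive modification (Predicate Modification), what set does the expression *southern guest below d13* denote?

{d8, d10}

⟦below d13⟧ = {x : ⟨x, d13⟩ ∈ ⟦below⟧} = {d1, d3, d5, d8, d9, d10, d11, d12, d14, d15, d16}
⟦guest⟧ = {d2, d4, d7, d8, d9, d10, d11, d13, d14}
… ∩ ⟦below d13⟧ = {d2, d4, d7, d8, d9, d10, d11, d13, d14} ∩ {d1, d3, d5, d8, d9, d10, d11, d12, d14, d15, d16} = {d8, d9, d10, d11, d14}
… ∩ ⟦southern⟧ = {d8, d9, d10, d11, d14} ∩ {d3, d6, d8, d10, d13, d15, d16} = {d8, d10}
So ⟦southern guest below d13⟧ = {d8, d10}.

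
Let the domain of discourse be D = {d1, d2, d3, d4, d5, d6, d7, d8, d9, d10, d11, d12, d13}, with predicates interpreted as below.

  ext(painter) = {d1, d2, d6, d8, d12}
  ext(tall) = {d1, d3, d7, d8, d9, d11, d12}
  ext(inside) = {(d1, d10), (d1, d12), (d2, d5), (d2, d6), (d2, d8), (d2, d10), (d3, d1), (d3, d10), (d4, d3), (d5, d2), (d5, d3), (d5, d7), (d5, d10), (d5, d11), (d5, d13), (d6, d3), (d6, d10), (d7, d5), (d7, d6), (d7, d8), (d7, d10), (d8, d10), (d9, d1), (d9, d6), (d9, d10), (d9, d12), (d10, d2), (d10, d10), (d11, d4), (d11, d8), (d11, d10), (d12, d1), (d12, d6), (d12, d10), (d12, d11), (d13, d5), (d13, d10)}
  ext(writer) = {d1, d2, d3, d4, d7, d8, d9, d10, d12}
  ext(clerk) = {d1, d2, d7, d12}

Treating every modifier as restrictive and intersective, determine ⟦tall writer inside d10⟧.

⟦inside d10⟧ = {x : ⟨x, d10⟩ ∈ ⟦inside⟧} = {d1, d2, d3, d5, d6, d7, d8, d9, d10, d11, d12, d13}
⟦writer⟧ = {d1, d2, d3, d4, d7, d8, d9, d10, d12}
… ∩ ⟦inside d10⟧ = {d1, d2, d3, d4, d7, d8, d9, d10, d12} ∩ {d1, d2, d3, d5, d6, d7, d8, d9, d10, d11, d12, d13} = {d1, d2, d3, d7, d8, d9, d10, d12}
… ∩ ⟦tall⟧ = {d1, d2, d3, d7, d8, d9, d10, d12} ∩ {d1, d3, d7, d8, d9, d11, d12} = {d1, d3, d7, d8, d9, d12}
So ⟦tall writer inside d10⟧ = {d1, d3, d7, d8, d9, d12}.

{d1, d3, d7, d8, d9, d12}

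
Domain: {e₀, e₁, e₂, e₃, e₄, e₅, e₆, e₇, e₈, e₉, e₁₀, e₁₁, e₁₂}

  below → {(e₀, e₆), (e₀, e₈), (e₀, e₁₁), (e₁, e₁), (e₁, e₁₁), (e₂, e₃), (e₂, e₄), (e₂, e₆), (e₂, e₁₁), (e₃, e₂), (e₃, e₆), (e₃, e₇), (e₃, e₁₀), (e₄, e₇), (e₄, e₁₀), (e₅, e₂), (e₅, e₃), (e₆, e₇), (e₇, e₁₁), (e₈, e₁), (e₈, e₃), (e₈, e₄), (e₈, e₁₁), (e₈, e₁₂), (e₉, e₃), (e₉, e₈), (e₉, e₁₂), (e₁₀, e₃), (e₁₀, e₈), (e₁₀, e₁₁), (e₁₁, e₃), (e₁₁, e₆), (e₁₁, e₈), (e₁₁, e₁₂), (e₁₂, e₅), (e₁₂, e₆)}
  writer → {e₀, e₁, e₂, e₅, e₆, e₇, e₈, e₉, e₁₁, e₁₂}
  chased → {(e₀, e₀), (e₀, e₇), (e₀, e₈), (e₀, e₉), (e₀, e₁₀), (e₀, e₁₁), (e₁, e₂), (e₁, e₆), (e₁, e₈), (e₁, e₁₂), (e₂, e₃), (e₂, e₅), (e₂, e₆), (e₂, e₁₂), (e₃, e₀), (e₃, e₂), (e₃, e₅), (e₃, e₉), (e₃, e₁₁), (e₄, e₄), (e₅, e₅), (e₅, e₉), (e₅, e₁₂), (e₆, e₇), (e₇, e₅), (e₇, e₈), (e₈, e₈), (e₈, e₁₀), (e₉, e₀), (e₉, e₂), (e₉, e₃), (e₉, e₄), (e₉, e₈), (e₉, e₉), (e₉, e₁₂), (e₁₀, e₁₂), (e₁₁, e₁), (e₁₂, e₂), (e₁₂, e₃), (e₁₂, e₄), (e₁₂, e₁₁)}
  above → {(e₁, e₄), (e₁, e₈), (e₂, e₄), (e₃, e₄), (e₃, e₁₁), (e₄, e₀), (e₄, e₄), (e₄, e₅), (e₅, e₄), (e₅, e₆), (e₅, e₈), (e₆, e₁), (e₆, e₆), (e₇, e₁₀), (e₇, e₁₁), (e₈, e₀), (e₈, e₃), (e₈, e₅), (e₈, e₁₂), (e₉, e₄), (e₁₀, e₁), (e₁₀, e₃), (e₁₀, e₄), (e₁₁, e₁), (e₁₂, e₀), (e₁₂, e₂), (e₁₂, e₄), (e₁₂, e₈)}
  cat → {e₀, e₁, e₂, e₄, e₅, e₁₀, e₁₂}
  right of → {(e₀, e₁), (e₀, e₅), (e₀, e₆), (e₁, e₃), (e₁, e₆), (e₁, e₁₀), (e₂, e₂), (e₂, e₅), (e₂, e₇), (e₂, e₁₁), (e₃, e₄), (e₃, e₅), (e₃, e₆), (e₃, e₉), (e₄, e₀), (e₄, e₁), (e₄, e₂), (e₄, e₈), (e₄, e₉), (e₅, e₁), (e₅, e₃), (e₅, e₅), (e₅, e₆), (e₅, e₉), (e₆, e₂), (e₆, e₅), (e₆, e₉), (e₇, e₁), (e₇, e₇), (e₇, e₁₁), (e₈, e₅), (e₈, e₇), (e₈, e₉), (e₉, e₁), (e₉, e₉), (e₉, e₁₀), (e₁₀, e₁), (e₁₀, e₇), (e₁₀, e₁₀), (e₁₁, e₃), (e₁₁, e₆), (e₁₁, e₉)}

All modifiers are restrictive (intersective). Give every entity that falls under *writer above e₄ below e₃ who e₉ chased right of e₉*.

{e₉}

⟦above e₄⟧ = {x : ⟨x, e₄⟩ ∈ ⟦above⟧} = {e₁, e₂, e₃, e₄, e₅, e₉, e₁₀, e₁₂}
⟦below e₃⟧ = {x : ⟨x, e₃⟩ ∈ ⟦below⟧} = {e₂, e₅, e₈, e₉, e₁₀, e₁₁}
⟦who e₉ chased⟧ = {x : ⟨e₉, x⟩ ∈ ⟦chased⟧} = {e₀, e₂, e₃, e₄, e₈, e₉, e₁₂}
⟦right of e₉⟧ = {x : ⟨x, e₉⟩ ∈ ⟦right of⟧} = {e₃, e₄, e₅, e₆, e₈, e₉, e₁₁}
⟦writer⟧ = {e₀, e₁, e₂, e₅, e₆, e₇, e₈, e₉, e₁₁, e₁₂}
… ∩ ⟦above e₄⟧ = {e₀, e₁, e₂, e₅, e₆, e₇, e₈, e₉, e₁₁, e₁₂} ∩ {e₁, e₂, e₃, e₄, e₅, e₉, e₁₀, e₁₂} = {e₁, e₂, e₅, e₉, e₁₂}
… ∩ ⟦below e₃⟧ = {e₁, e₂, e₅, e₉, e₁₂} ∩ {e₂, e₅, e₈, e₉, e₁₀, e₁₁} = {e₂, e₅, e₉}
… ∩ ⟦who e₉ chased⟧ = {e₂, e₅, e₉} ∩ {e₀, e₂, e₃, e₄, e₈, e₉, e₁₂} = {e₂, e₉}
… ∩ ⟦right of e₉⟧ = {e₂, e₉} ∩ {e₃, e₄, e₅, e₆, e₈, e₉, e₁₁} = {e₉}
So ⟦writer above e₄ below e₃ who e₉ chased right of e₉⟧ = {e₉}.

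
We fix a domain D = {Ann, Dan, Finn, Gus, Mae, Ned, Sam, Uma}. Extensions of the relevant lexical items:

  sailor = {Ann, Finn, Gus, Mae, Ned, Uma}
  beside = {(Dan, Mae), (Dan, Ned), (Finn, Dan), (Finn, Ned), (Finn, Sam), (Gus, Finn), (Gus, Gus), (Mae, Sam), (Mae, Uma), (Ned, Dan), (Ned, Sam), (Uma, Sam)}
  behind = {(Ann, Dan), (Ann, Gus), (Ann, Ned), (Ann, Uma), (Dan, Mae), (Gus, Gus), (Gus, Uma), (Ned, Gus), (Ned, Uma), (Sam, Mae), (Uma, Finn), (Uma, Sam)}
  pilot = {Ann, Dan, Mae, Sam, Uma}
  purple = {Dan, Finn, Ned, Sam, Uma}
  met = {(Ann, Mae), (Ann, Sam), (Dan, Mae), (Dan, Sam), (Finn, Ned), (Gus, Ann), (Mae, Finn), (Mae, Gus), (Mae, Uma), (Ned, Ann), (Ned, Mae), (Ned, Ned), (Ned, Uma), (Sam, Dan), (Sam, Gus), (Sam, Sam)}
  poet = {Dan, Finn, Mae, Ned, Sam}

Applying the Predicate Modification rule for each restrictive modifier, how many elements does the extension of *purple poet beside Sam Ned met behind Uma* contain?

⟦beside Sam⟧ = {x : ⟨x, Sam⟩ ∈ ⟦beside⟧} = {Finn, Mae, Ned, Uma}
⟦Ned met⟧ = {x : ⟨Ned, x⟩ ∈ ⟦met⟧} = {Ann, Mae, Ned, Uma}
⟦behind Uma⟧ = {x : ⟨x, Uma⟩ ∈ ⟦behind⟧} = {Ann, Gus, Ned}
⟦poet⟧ = {Dan, Finn, Mae, Ned, Sam}
… ∩ ⟦beside Sam⟧ = {Dan, Finn, Mae, Ned, Sam} ∩ {Finn, Mae, Ned, Uma} = {Finn, Mae, Ned}
… ∩ ⟦Ned met⟧ = {Finn, Mae, Ned} ∩ {Ann, Mae, Ned, Uma} = {Mae, Ned}
… ∩ ⟦behind Uma⟧ = {Mae, Ned} ∩ {Ann, Gus, Ned} = {Ned}
… ∩ ⟦purple⟧ = {Ned} ∩ {Dan, Finn, Ned, Sam, Uma} = {Ned}
⟦purple poet beside Sam Ned met behind Uma⟧ = {Ned}, so the cardinality is 1.

1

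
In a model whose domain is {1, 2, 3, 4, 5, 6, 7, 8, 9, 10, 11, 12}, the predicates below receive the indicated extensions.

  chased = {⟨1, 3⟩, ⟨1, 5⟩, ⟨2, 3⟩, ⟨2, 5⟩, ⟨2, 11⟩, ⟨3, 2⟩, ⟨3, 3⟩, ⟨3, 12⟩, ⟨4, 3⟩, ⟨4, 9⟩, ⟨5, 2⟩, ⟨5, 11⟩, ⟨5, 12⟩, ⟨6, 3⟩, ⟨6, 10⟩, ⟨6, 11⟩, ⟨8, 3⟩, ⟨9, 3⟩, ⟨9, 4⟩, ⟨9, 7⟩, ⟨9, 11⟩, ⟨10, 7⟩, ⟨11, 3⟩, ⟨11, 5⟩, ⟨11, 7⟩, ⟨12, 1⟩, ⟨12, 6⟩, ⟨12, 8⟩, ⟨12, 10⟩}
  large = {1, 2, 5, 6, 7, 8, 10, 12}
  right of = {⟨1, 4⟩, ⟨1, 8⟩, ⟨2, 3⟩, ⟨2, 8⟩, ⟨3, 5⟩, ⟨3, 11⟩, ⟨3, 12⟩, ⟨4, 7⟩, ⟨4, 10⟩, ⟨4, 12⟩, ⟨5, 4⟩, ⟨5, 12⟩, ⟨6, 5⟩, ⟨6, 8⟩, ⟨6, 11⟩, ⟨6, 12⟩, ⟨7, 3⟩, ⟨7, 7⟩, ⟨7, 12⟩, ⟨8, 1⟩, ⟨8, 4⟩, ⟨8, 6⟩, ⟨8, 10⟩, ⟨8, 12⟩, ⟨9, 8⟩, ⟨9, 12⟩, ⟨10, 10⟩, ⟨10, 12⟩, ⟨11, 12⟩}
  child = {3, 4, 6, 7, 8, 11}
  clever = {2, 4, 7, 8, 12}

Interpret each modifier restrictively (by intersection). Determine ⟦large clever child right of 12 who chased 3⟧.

{8}

⟦right of 12⟧ = {x : ⟨x, 12⟩ ∈ ⟦right of⟧} = {3, 4, 5, 6, 7, 8, 9, 10, 11}
⟦who chased 3⟧ = {x : ⟨x, 3⟩ ∈ ⟦chased⟧} = {1, 2, 3, 4, 6, 8, 9, 11}
⟦child⟧ = {3, 4, 6, 7, 8, 11}
… ∩ ⟦right of 12⟧ = {3, 4, 6, 7, 8, 11} ∩ {3, 4, 5, 6, 7, 8, 9, 10, 11} = {3, 4, 6, 7, 8, 11}
… ∩ ⟦who chased 3⟧ = {3, 4, 6, 7, 8, 11} ∩ {1, 2, 3, 4, 6, 8, 9, 11} = {3, 4, 6, 8, 11}
… ∩ ⟦large⟧ = {3, 4, 6, 8, 11} ∩ {1, 2, 5, 6, 7, 8, 10, 12} = {6, 8}
… ∩ ⟦clever⟧ = {6, 8} ∩ {2, 4, 7, 8, 12} = {8}
So ⟦large clever child right of 12 who chased 3⟧ = {8}.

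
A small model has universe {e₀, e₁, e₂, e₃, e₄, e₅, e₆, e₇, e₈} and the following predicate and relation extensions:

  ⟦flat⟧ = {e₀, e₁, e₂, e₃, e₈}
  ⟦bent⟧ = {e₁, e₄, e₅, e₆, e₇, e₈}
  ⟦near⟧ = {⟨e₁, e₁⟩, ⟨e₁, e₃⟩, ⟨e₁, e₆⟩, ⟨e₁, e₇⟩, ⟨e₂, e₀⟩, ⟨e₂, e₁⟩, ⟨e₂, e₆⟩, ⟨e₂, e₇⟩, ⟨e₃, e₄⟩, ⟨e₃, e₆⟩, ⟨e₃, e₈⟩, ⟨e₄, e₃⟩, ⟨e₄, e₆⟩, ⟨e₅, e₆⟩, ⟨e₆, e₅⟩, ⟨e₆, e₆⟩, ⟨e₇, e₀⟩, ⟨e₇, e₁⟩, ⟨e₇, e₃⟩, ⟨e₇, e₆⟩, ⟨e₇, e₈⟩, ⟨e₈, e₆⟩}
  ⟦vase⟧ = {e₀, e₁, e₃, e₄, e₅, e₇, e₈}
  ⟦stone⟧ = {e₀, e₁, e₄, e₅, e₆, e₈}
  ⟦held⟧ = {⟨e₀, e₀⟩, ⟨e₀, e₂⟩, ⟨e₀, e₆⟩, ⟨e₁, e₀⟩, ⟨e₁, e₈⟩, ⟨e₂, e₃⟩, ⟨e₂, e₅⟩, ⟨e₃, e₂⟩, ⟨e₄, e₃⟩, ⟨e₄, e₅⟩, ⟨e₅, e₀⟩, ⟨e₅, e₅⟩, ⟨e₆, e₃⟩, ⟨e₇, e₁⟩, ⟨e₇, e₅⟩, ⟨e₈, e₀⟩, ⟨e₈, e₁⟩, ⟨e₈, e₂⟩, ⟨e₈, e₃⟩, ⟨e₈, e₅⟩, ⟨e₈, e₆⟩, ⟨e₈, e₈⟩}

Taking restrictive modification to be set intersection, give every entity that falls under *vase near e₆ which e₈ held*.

⟦near e₆⟧ = {x : ⟨x, e₆⟩ ∈ ⟦near⟧} = {e₁, e₂, e₃, e₄, e₅, e₆, e₇, e₈}
⟦which e₈ held⟧ = {x : ⟨e₈, x⟩ ∈ ⟦held⟧} = {e₀, e₁, e₂, e₃, e₅, e₆, e₈}
⟦vase⟧ = {e₀, e₁, e₃, e₄, e₅, e₇, e₈}
… ∩ ⟦near e₆⟧ = {e₀, e₁, e₃, e₄, e₅, e₇, e₈} ∩ {e₁, e₂, e₃, e₄, e₅, e₆, e₇, e₈} = {e₁, e₃, e₄, e₅, e₇, e₈}
… ∩ ⟦which e₈ held⟧ = {e₁, e₃, e₄, e₅, e₇, e₈} ∩ {e₀, e₁, e₂, e₃, e₅, e₆, e₈} = {e₁, e₃, e₅, e₈}
So ⟦vase near e₆ which e₈ held⟧ = {e₁, e₃, e₅, e₈}.

{e₁, e₃, e₅, e₈}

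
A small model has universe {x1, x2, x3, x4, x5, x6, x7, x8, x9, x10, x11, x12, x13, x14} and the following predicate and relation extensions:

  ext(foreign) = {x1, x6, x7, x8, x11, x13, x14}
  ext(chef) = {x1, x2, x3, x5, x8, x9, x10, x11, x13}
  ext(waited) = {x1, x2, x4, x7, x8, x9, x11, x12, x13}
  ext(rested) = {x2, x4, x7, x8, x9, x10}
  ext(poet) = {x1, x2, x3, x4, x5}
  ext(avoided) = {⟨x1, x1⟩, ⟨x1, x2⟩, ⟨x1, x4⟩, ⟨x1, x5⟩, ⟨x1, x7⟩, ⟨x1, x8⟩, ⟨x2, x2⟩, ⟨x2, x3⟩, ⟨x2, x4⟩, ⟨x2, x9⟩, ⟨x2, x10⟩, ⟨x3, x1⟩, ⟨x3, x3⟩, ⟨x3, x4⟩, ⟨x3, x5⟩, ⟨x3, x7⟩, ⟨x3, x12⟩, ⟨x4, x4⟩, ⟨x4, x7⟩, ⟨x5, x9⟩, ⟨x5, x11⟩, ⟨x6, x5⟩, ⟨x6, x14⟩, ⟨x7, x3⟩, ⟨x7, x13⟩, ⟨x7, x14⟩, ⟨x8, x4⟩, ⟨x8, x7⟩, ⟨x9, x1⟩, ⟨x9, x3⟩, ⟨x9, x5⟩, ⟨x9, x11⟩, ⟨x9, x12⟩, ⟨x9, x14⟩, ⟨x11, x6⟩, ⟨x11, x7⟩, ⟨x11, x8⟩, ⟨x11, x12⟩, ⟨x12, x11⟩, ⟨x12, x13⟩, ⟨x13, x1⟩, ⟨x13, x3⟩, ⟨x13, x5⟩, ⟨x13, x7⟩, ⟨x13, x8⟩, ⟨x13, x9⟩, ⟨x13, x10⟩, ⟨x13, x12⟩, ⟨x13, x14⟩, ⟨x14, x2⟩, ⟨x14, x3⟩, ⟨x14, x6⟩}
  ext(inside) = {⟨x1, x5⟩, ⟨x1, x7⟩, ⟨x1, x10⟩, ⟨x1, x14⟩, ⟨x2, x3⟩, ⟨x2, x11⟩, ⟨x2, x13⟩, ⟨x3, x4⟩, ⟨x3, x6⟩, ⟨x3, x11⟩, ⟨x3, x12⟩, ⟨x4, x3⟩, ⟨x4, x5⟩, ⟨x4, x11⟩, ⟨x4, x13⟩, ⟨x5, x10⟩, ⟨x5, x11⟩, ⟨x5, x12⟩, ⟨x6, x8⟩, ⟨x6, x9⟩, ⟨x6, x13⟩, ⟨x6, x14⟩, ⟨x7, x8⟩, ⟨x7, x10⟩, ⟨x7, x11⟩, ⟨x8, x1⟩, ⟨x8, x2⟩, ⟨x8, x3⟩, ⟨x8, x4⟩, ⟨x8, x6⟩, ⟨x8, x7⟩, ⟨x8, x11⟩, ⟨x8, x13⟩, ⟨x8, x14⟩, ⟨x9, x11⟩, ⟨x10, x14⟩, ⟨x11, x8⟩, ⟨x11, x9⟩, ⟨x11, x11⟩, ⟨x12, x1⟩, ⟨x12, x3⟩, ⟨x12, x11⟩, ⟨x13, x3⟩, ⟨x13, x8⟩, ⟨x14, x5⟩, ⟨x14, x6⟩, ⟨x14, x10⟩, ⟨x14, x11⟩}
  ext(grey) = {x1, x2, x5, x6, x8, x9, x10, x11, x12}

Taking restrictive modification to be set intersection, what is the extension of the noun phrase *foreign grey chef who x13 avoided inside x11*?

{x8}

⟦who x13 avoided⟧ = {x : ⟨x13, x⟩ ∈ ⟦avoided⟧} = {x1, x3, x5, x7, x8, x9, x10, x12, x14}
⟦inside x11⟧ = {x : ⟨x, x11⟩ ∈ ⟦inside⟧} = {x2, x3, x4, x5, x7, x8, x9, x11, x12, x14}
⟦chef⟧ = {x1, x2, x3, x5, x8, x9, x10, x11, x13}
… ∩ ⟦who x13 avoided⟧ = {x1, x2, x3, x5, x8, x9, x10, x11, x13} ∩ {x1, x3, x5, x7, x8, x9, x10, x12, x14} = {x1, x3, x5, x8, x9, x10}
… ∩ ⟦inside x11⟧ = {x1, x3, x5, x8, x9, x10} ∩ {x2, x3, x4, x5, x7, x8, x9, x11, x12, x14} = {x3, x5, x8, x9}
… ∩ ⟦foreign⟧ = {x3, x5, x8, x9} ∩ {x1, x6, x7, x8, x11, x13, x14} = {x8}
… ∩ ⟦grey⟧ = {x8} ∩ {x1, x2, x5, x6, x8, x9, x10, x11, x12} = {x8}
So ⟦foreign grey chef who x13 avoided inside x11⟧ = {x8}.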